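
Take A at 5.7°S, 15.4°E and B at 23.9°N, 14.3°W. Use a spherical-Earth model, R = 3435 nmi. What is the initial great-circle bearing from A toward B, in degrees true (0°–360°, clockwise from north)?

θ = atan2( sin Δλ·cos φ₂ ,  cos φ₁ sin φ₂ − sin φ₁ cos φ₂ cos Δλ )
  = atan2(-0.4530, +0.4820) = 316.78°

316.8°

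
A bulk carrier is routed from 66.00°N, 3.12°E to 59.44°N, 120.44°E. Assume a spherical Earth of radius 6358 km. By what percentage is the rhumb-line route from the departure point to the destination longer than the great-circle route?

16.6%

Great circle: σ = 0.8069 rad → d_gc = Rσ = 5130.3 km
Rhumb: Δφ = -0.1145, Δλ = +2.0476, Δψ = -0.2510, q = Δφ/Δψ = 0.4562 → d_rh = R√(Δφ²+q²Δλ²) = 5983.6 km
Excess = (5983.6 − 5130.3) / 5130.3 = 853.3 / 5130.3 = 16.63% ≈ 16.6%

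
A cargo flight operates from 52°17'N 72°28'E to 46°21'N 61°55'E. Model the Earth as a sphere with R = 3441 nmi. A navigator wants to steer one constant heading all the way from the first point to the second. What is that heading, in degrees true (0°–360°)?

Δψ = ln[tan(π/4+φ₂/2)/tan(π/4+φ₁/2)] = -0.1591
Δλ = -0.1841 rad (taken the short way round)
course = atan2(Δλ, Δψ) = 229.17°

229.2°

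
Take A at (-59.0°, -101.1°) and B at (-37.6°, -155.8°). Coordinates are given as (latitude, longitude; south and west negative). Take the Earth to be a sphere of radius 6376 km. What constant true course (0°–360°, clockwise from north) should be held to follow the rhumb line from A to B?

301.0°

Δψ = ln[tan(π/4+φ₂/2)/tan(π/4+φ₁/2)] = +0.5734
Δλ = -0.9547 rad (taken the short way round)
course = atan2(Δλ, Δψ) = 300.99°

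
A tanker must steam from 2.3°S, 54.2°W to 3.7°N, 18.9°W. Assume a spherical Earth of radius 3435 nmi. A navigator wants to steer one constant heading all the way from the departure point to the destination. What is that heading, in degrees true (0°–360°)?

80.3°

Meridional parts: M(φ₁)=-0.0402, M(φ₂)=+0.0646 → ΔM = +0.1048;  Δλ = +0.6161 rad
tan C = Δλ / ΔM = +5.8802 → C = 80.35°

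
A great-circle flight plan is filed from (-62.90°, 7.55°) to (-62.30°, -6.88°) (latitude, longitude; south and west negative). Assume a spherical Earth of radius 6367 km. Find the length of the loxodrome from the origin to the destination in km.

741 km

Δψ = ln[tan(π/4+φ₂/2)/tan(π/4+φ₁/2)] = +0.0228;  Δφ = +0.0105 rad,  Δλ = -0.2519 rad
q = Δφ/Δψ = 0.4602
d = R·√(Δφ² + q²Δλ²) = 6367·0.11637 = 741 km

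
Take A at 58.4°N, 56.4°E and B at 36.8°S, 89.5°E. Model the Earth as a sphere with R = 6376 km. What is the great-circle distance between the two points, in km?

11032 km

Haversine: a = sin²(Δφ/2)+cos φ₁ cos φ₂ sin²(Δλ/2) = 0.57936;  σ = 2·atan2(√a,√(1−a))
σ = 99.133° → d = Rσ = 6376·1.73019 = 11032 km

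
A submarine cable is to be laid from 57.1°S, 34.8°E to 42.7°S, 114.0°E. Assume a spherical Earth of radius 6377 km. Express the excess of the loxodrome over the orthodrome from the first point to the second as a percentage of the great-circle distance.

5.2%

Great circle: σ = 0.8708 rad → d_gc = Rσ = 5553.2 km
Rhumb: Δφ = +0.2513, Δλ = +1.3823, Δψ = +0.3942, q = Δφ/Δψ = 0.6376 → d_rh = R√(Δφ²+q²Δλ²) = 5844.3 km
Excess = (5844.3 − 5553.2) / 5553.2 = 291.1 / 5553.2 = 5.24% ≈ 5.2%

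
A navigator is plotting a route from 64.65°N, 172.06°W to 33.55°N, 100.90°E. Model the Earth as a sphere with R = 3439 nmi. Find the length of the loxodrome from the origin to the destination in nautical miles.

Δψ = ln[tan(π/4+φ₂/2)/tan(π/4+φ₁/2)] = -0.8699;  Δφ = -0.5428 rad,  Δλ = -1.5191 rad
q = Δφ/Δψ = 0.6240
d = R·√(Δφ² + q²Δλ²) = 3439·1.09233 = 3757 nmi

3757 nmi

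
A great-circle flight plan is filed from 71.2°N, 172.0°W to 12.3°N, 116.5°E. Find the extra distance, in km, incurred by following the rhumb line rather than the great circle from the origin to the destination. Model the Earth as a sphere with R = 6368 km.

Great circle: cos σ = sin φ₁ sin φ₂ + cos φ₁ cos φ₂ cos Δλ,  σ = 1.2645 rad → d_gc = 8052.04 km
Rhumb line: Δψ = -1.5821, q = Δφ/Δψ = 0.6498, d_rh = R√(Δφ²+q²Δλ²) = 8337.53 km
Excess = 8337.53 − 8052.04 = 285.49 ≈ 285 km

285 km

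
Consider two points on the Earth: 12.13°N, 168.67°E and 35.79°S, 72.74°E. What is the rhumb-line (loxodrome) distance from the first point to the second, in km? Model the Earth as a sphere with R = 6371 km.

Rhumb course C = atan2(Δλ, Δψ) with Δψ = ln[tan(π/4+φ₂/2)/tan(π/4+φ₁/2)] = -0.8831, Δλ = -1.6743 → C = 242.19°
d = R·|Δφ| / |cos C| = 6371·0.83636 / 0.46651 = 11422 km

11422 km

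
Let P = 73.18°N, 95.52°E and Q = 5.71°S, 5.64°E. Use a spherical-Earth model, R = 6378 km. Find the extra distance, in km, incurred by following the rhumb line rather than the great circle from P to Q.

Great circle: cos σ = sin φ₁ sin φ₂ + cos φ₁ cos φ₂ cos Δλ,  σ = 1.6656 rad → d_gc = 10623.0 km
Rhumb line: Δψ = -2.0114, q = Δφ/Δψ = 0.6845, d_rh = R√(Δφ²+q²Δλ²) = 11136.8 km
Excess = 11136.8 − 10623.0 = 513.8 ≈ 514 km

514 km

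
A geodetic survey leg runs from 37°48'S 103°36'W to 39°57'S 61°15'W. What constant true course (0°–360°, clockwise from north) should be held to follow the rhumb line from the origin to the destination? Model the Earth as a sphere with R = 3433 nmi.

93.7°

Δψ = ln[tan(π/4+φ₂/2)/tan(π/4+φ₁/2)] = -0.0482
Δλ = +0.7391 rad (taken the short way round)
course = atan2(Δλ, Δψ) = 93.73°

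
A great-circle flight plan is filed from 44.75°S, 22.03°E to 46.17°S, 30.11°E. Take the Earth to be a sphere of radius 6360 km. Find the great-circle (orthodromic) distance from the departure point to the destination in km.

648 km

Haversine: a = sin²(Δφ/2)+cos φ₁ cos φ₂ sin²(Δλ/2) = 0.00259;  σ = 2·atan2(√a,√(1−a))
σ = 5.840° → d = Rσ = 6360·0.10192 = 648 km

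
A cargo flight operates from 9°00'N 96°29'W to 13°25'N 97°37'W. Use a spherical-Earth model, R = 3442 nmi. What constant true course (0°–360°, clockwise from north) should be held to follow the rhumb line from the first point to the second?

345.9°

Meridional parts: M(φ₁)=+0.1577, M(φ₂)=+0.2363 → ΔM = +0.0786;  Δλ = -0.0198 rad
tan C = Δλ / ΔM = -0.2516 → C = 345.88°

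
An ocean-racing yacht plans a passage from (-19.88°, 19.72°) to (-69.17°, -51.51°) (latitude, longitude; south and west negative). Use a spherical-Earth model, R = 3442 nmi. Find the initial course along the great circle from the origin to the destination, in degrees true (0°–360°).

N = sin Δλ·cos φ₂ = -0.3367;  D = cos φ₁ sin φ₂ − sin φ₁ cos φ₂ cos Δλ = -0.8400
initial course = atan2(N, D) = 201.84°

201.8°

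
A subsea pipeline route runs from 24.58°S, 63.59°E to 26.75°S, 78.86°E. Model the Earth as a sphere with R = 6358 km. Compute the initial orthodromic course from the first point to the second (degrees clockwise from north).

102.2°

N = sin Δλ·cos φ₂ = +0.2352;  D = cos φ₁ sin φ₂ − sin φ₁ cos φ₂ cos Δλ = -0.0510
initial course = atan2(N, D) = 102.23°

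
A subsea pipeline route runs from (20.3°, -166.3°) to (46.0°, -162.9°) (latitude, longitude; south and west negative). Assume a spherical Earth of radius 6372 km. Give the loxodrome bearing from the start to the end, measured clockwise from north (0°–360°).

Δψ = ln[tan(π/4+φ₂/2)/tan(π/4+φ₁/2)] = +0.5443
Δλ = +0.0593 rad (taken the short way round)
course = atan2(Δλ, Δψ) = 6.22°

6.2°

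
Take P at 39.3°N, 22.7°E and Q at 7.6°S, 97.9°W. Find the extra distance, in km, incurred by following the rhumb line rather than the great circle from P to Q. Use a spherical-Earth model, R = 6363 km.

Great circle: cos σ = sin φ₁ sin φ₂ + cos φ₁ cos φ₂ cos Δλ,  σ = 2.0649 rad → d_gc = 13138.8 km
Rhumb line: Δψ = -0.8801, q = Δφ/Δψ = 0.9301, d_rh = R√(Δφ²+q²Δλ²) = 13502.1 km
Excess = 13502.1 − 13138.8 = 363.3 ≈ 363 km

363 km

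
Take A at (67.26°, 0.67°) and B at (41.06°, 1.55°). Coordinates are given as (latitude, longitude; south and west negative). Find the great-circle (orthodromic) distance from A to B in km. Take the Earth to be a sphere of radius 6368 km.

2912 km

cos σ = sin φ₁ sin φ₂ + cos φ₁ cos φ₂ cos Δλ
      = sin(67.26°)sin(41.06°) + cos(67.26°)cos(41.06°)cos(0.88°) = 0.8972
σ = 26.204° → d = Rσ = 6368·0.45735 = 2912 km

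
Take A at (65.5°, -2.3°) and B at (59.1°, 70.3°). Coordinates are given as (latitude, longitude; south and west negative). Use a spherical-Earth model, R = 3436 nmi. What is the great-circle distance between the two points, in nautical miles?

1942 nmi

Haversine: a = sin²(Δφ/2)+cos φ₁ cos φ₂ sin²(Δλ/2) = 0.07775;  σ = 2·atan2(√a,√(1−a))
σ = 32.383° → d = Rσ = 3436·0.56518 = 1942 nmi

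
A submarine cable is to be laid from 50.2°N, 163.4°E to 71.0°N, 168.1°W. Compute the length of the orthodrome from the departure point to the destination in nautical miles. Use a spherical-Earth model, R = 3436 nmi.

cos σ = sin φ₁ sin φ₂ + cos φ₁ cos φ₂ cos Δλ
      = sin(50.20°)sin(71.00°) + cos(50.20°)cos(71.00°)cos(28.50°) = 0.9096
σ = 24.554° → d = Rσ = 3436·0.42855 = 1472 nmi

1472 nmi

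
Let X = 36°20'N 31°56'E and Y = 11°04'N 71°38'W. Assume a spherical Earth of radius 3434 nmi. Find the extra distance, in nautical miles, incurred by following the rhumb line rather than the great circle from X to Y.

179 nmi

Great circle: cos σ = sin φ₁ sin φ₂ + cos φ₁ cos φ₂ cos Δλ,  σ = 1.6426 rad → d_gc = 5640.6 nmi
Rhumb line: Δψ = -0.4871, q = Δφ/Δψ = 0.9053, d_rh = R√(Δφ²+q²Δλ²) = 5819.8 nmi
Excess = 5819.8 − 5640.6 = 179.2 ≈ 179 nmi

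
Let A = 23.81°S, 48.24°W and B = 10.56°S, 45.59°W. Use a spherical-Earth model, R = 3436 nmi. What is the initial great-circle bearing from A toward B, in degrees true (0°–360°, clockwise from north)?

N = sin Δλ·cos φ₂ = +0.0455;  D = cos φ₁ sin φ₂ − sin φ₁ cos φ₂ cos Δλ = +0.2288
initial course = atan2(N, D) = 11.24°

11.2°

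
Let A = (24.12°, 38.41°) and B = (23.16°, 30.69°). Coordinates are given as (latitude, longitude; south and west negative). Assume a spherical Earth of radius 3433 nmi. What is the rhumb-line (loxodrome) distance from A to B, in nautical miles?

428 nmi

Δψ = ln[tan(π/4+φ₂/2)/tan(π/4+φ₁/2)] = -0.0183;  Δφ = -0.0168 rad,  Δλ = -0.1347 rad
q = Δφ/Δψ = 0.9161
d = R·√(Δφ² + q²Δλ²) = 3433·0.12456 = 428 nmi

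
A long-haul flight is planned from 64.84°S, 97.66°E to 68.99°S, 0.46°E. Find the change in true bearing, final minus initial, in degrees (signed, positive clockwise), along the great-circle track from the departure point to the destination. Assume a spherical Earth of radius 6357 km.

Initial bearing θ₁ = atan2(sin Δλ cos φ₂, cos φ₁ sin φ₂ − sin φ₁ cos φ₂ cos Δλ) = 219.11°
Final bearing θ₂ = (initial bearing from the destination back to the start) + 180° = 311.58°
Δθ = θ₂ − θ₁ = +92.5°

+92.5°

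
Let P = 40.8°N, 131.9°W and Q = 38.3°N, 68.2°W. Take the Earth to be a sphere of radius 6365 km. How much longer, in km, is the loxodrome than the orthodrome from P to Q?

Great circle: cos σ = sin φ₁ sin φ₂ + cos φ₁ cos φ₂ cos Δλ,  σ = 0.8390 rad → d_gc = 5340.4 km
Rhumb line: Δψ = -0.0566, q = Δφ/Δψ = 0.7709, d_rh = R√(Δφ²+q²Δλ²) = 5462.5 km
Excess = 5462.5 − 5340.4 = 122.1 ≈ 122 km

122 km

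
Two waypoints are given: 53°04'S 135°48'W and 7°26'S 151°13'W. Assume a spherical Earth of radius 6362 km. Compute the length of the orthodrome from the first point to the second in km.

5255 km

Haversine: a = sin²(Δφ/2)+cos φ₁ cos φ₂ sin²(Δλ/2) = 0.16110;  σ = 2·atan2(√a,√(1−a))
σ = 47.327° → d = Rσ = 6362·0.82602 = 5255 km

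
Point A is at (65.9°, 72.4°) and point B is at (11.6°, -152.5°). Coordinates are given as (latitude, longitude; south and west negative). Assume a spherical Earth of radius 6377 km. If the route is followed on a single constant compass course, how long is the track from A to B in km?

12229 km

Rhumb course C = atan2(Δλ, Δψ) with Δψ = ln[tan(π/4+φ₂/2)/tan(π/4+φ₁/2)] = -1.3404, Δλ = +2.3579 → C = 119.62°
d = R·|Δφ| / |cos C| = 6377·0.94771 / 0.49420 = 12229 km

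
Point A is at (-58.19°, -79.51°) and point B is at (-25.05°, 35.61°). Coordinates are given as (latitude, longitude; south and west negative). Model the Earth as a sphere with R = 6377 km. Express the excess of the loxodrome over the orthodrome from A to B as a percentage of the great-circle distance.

10.2%

Great circle: σ = 1.4130 rad → d_gc = Rσ = 9011.0 km
Rhumb: Δφ = +0.5784, Δλ = +2.0092, Δψ = +0.8036, q = Δφ/Δψ = 0.7198 → d_rh = R√(Δφ²+q²Δλ²) = 9932.5 km
Excess = (9932.5 − 9011.0) / 9011.0 = 921.5 / 9011.0 = 10.23% ≈ 10.2%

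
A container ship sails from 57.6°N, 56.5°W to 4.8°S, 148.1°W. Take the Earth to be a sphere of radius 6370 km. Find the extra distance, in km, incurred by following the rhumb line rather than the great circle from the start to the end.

Great circle: cos σ = sin φ₁ sin φ₂ + cos φ₁ cos φ₂ cos Δλ,  σ = 1.6565 rad → d_gc = 10551.7 km
Rhumb line: Δψ = -1.3199, q = Δφ/Δψ = 0.8251, d_rh = R√(Δφ²+q²Δλ²) = 10896.6 km
Excess = 10896.6 − 10551.7 = 344.9 ≈ 345 km

345 km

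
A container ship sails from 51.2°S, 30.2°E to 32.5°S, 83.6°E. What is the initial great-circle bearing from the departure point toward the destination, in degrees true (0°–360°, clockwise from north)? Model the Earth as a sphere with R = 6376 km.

N = sin Δλ·cos φ₂ = +0.6771;  D = cos φ₁ sin φ₂ − sin φ₁ cos φ₂ cos Δλ = +0.0552
initial course = atan2(N, D) = 85.34°

85.3°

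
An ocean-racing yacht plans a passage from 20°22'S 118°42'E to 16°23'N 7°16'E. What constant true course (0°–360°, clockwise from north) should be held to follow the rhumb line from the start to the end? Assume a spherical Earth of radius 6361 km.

288.6°

Meridional parts: M(φ₁)=-0.3632, M(φ₂)=+0.2899 → ΔM = +0.6531;  Δλ = -1.9449 rad
tan C = Δλ / ΔM = -2.9778 → C = 288.56°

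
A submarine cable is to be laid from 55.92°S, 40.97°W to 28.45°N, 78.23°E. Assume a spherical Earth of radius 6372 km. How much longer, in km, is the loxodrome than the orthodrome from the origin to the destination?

432 km

Great circle: cos σ = sin φ₁ sin φ₂ + cos φ₁ cos φ₂ cos Δλ,  σ = 2.2587 rad → d_gc = 14392.5 km
Rhumb line: Δψ = +1.7009, q = Δφ/Δψ = 0.8658, d_rh = R√(Δφ²+q²Δλ²) = 14824.3 km
Excess = 14824.3 − 14392.5 = 431.8 ≈ 432 km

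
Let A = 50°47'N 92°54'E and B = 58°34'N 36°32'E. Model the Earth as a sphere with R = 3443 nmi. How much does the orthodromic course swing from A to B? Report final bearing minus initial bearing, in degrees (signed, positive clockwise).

At departure: θ₁ = atan2(sin Δλ cos φ₂, cos φ₁ sin φ₂ − sin φ₁ cos φ₂ cos Δλ) = 306.02°
At arrival: θ₂ = atan2(sin Δλ cos φ₁, −cos φ₂ sin φ₁ + sin φ₂ cos φ₁ cos Δλ) = 258.69°
Δθ = θ₂ − θ₁ = -47.3°

-47.3°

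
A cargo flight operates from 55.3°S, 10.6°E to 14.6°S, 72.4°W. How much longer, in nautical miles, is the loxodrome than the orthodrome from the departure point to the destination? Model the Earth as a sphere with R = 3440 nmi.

Great circle: cos σ = sin φ₁ sin φ₂ + cos φ₁ cos φ₂ cos Δλ,  σ = 1.2929 rad → d_gc = 4447.4 nmi
Rhumb line: Δψ = +0.9058, q = Δφ/Δψ = 0.7842, d_rh = R√(Δφ²+q²Δλ²) = 4609.2 nmi
Excess = 4609.2 − 4447.4 = 161.8 ≈ 162 nmi

162 nmi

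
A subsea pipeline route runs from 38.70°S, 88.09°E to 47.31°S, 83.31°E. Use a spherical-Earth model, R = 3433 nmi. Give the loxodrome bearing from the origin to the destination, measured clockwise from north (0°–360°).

202.0°

Δψ = ln[tan(π/4+φ₂/2)/tan(π/4+φ₁/2)] = -0.2060
Δλ = -0.0834 rad (taken the short way round)
course = atan2(Δλ, Δψ) = 202.05°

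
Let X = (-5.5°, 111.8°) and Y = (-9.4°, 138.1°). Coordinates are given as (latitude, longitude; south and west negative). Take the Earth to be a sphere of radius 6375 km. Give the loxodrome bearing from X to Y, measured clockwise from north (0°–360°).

98.5°

Δψ = ln[tan(π/4+φ₂/2)/tan(π/4+φ₁/2)] = -0.0687
Δλ = +0.4590 rad (taken the short way round)
course = atan2(Δλ, Δψ) = 98.51°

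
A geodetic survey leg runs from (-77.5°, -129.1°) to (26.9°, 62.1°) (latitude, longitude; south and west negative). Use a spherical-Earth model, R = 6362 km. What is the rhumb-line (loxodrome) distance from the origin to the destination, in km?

Δψ = ln[tan(π/4+φ₂/2)/tan(π/4+φ₁/2)] = +2.6994;  Δφ = +1.8221 rad,  Δλ = -2.9461 rad
q = Δφ/Δψ = 0.6750
d = R·√(Δφ² + q²Δλ²) = 6362·2.69719 = 17160 km

17160 km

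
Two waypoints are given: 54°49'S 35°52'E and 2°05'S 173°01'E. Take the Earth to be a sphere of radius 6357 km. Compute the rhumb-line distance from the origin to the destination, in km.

13884 km

Rhumb course C = atan2(Δλ, Δψ) with Δψ = ln[tan(π/4+φ₂/2)/tan(π/4+φ₁/2)] = +1.1123, Δλ = +2.3937 → C = 65.08°
d = R·|Δφ| / |cos C| = 6357·0.92037 / 0.42140 = 13884 km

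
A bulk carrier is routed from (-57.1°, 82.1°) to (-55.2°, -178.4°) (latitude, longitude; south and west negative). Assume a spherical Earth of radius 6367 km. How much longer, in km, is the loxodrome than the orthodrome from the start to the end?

Great circle: cos σ = sin φ₁ sin φ₂ + cos φ₁ cos φ₂ cos Δλ,  σ = 0.8785 rad → d_gc = 5593.6 km
Rhumb line: Δψ = +0.0595, q = Δφ/Δψ = 0.5569, d_rh = R√(Δφ²+q²Δλ²) = 6161.0 km
Excess = 6161.0 − 5593.6 = 567.4 ≈ 567 km

567 km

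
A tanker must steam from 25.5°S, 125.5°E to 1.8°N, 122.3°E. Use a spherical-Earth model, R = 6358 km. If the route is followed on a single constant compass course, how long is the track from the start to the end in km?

Rhumb course C = atan2(Δλ, Δψ) with Δψ = ln[tan(π/4+φ₂/2)/tan(π/4+φ₁/2)] = +0.4919, Δλ = -0.0559 → C = 353.52°
d = R·|Δφ| / |cos C| = 6358·0.47647 / 0.99362 = 3049 km

3049 km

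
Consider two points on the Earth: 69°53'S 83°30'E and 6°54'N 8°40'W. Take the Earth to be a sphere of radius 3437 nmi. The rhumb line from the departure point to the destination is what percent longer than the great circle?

4.7%

Great circle: σ = 1.6968 rad → d_gc = Rσ = 5832.1 nmi
Rhumb: Δφ = +1.3401, Δλ = -1.6086, Δψ = +1.8502, q = Δφ/Δψ = 0.7243 → d_rh = R√(Δφ²+q²Δλ²) = 6103.4 nmi
Excess = (6103.4 − 5832.1) / 5832.1 = 271.3 / 5832.1 = 4.652% ≈ 4.7%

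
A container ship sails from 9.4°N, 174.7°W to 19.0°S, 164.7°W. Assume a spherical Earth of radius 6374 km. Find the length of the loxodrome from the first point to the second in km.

Rhumb course C = atan2(Δλ, Δψ) with Δψ = ln[tan(π/4+φ₂/2)/tan(π/4+φ₁/2)] = -0.5027, Δλ = +0.1745 → C = 160.85°
d = R·|Δφ| / |cos C| = 6374·0.49567 / 0.94468 = 3344 km

3344 km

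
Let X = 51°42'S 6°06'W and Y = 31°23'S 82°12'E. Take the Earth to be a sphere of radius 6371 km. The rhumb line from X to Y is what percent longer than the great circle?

Great circle: σ = 1.1325 rad → d_gc = Rσ = 7215.3 km
Rhumb: Δφ = +0.3546, Δλ = +1.5411, Δψ = +0.4803, q = Δφ/Δψ = 0.7383 → d_rh = R√(Δφ²+q²Δλ²) = 7592.6 km
Excess = (7592.6 − 7215.3) / 7215.3 = 377.3 / 7215.3 = 5.23% ≈ 5.2%

5.2%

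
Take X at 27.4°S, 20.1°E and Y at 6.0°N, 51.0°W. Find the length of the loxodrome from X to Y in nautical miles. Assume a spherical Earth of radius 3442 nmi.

Δψ = ln[tan(π/4+φ₂/2)/tan(π/4+φ₁/2)] = +0.6025;  Δφ = +0.5829 rad,  Δλ = -1.2409 rad
q = Δφ/Δψ = 0.9676
d = R·√(Δφ² + q²Δλ²) = 3442·1.33472 = 4594 nmi

4594 nmi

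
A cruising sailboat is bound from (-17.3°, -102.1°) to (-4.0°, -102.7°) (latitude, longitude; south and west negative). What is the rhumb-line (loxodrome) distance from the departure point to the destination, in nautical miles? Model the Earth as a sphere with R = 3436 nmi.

798 nmi

Rhumb course C = atan2(Δλ, Δψ) with Δψ = ln[tan(π/4+φ₂/2)/tan(π/4+φ₁/2)] = +0.2368, Δλ = -0.0105 → C = 357.47°
d = R·|Δφ| / |cos C| = 3436·0.23213 / 0.99902 = 798 nmi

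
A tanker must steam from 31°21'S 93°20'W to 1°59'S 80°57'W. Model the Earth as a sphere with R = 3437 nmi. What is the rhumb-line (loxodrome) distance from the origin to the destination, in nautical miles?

Rhumb course C = atan2(Δλ, Δψ) with Δψ = ln[tan(π/4+φ₂/2)/tan(π/4+φ₁/2)] = +0.5421, Δλ = +0.2161 → C = 21.74°
d = R·|Δφ| / |cos C| = 3437·0.51255 / 0.92889 = 1896 nmi

1896 nmi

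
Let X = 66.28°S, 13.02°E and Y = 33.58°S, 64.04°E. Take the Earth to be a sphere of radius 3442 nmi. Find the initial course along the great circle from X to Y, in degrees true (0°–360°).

68.3°

θ = atan2( sin Δλ·cos φ₂ ,  cos φ₁ sin φ₂ − sin φ₁ cos φ₂ cos Δλ )
  = atan2(+0.6476, +0.2573) = 68.33°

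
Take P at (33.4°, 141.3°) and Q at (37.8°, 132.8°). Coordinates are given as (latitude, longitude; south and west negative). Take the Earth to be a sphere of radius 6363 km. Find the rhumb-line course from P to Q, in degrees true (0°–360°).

302.5°

Meridional parts: M(φ₁)=+0.6191, M(φ₂)=+0.7136 → ΔM = +0.0945;  Δλ = -0.1484 rad
tan C = Δλ / ΔM = -1.5700 → C = 302.50°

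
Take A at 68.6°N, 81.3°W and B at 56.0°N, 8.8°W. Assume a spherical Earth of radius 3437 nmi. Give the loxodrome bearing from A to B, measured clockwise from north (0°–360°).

110.8°

Δψ = ln[tan(π/4+φ₂/2)/tan(π/4+φ₁/2)] = -0.4812
Δλ = +1.2654 rad (taken the short way round)
course = atan2(Δλ, Δψ) = 110.82°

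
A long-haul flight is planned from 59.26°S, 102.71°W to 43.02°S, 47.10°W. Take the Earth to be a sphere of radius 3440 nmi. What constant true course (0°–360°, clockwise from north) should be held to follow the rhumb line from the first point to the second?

64.7°

Δψ = ln[tan(π/4+φ₂/2)/tan(π/4+φ₁/2)] = +0.4581
Δλ = +0.9706 rad (taken the short way round)
course = atan2(Δλ, Δψ) = 64.73°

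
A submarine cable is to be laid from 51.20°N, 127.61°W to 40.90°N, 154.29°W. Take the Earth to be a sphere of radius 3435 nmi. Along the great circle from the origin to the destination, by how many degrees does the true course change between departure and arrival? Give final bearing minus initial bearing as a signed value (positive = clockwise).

Initial bearing θ₁ = atan2(sin Δλ cos φ₂, cos φ₁ sin φ₂ − sin φ₁ cos φ₂ cos Δλ) = 251.12°
Final bearing θ₂ = (initial bearing from the destination back to the start) + 180° = 231.66°
Δθ = θ₂ − θ₁ = -19.5°

-19.5°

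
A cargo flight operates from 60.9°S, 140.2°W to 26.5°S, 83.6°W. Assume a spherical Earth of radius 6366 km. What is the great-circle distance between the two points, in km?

5665 km

cos σ = sin φ₁ sin φ₂ + cos φ₁ cos φ₂ cos Δλ
      = sin(-60.90°)sin(-26.50°) + cos(-60.90°)cos(-26.50°)cos(56.60°) = 0.6295
σ = 50.989° → d = Rσ = 6366·0.88993 = 5665 km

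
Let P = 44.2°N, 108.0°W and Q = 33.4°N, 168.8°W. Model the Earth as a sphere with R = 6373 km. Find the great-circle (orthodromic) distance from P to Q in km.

5282 km

cos σ = sin φ₁ sin φ₂ + cos φ₁ cos φ₂ cos Δλ
      = sin(44.20°)sin(33.40°) + cos(44.20°)cos(33.40°)cos(-60.80°) = 0.6758
σ = 47.486° → d = Rσ = 6373·0.82879 = 5282 km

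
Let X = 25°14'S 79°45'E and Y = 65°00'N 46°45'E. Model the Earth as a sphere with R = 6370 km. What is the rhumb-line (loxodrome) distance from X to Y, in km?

Rhumb course C = atan2(Δλ, Δψ) with Δψ = ln[tan(π/4+φ₂/2)/tan(π/4+φ₁/2)] = +1.9618, Δλ = -0.5760 → C = 343.64°
d = R·|Δφ| / |cos C| = 6370·1.57487 / 0.95950 = 10455 km

10455 km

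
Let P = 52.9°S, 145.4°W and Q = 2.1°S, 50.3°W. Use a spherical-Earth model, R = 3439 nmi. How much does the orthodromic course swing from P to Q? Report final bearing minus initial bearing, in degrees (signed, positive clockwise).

Initial bearing θ₁ = atan2(sin Δλ cos φ₂, cos φ₁ sin φ₂ − sin φ₁ cos φ₂ cos Δλ) = 95.34°
Final bearing θ₂ = (initial bearing from the destination back to the start) + 180° = 36.94°
Δθ = θ₂ − θ₁ = -58.4°

-58.4°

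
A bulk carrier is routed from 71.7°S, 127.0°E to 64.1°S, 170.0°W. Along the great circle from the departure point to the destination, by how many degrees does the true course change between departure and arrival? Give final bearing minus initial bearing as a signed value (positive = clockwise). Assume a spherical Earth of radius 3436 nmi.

-59.3°

At departure: θ₁ = atan2(sin Δλ cos φ₂, cos φ₁ sin φ₂ − sin φ₁ cos φ₂ cos Δλ) = 103.60°
At arrival: θ₂ = atan2(sin Δλ cos φ₁, −cos φ₂ sin φ₁ + sin φ₂ cos φ₁ cos Δλ) = 44.32°
Δθ = θ₂ − θ₁ = -59.3°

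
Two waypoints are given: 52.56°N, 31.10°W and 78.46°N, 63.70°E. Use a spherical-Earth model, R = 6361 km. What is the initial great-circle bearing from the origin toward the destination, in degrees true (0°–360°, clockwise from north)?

N = sin Δλ·cos φ₂ = +0.1994;  D = cos φ₁ sin φ₂ − sin φ₁ cos φ₂ cos Δλ = +0.6089
initial course = atan2(N, D) = 18.13°

18.1°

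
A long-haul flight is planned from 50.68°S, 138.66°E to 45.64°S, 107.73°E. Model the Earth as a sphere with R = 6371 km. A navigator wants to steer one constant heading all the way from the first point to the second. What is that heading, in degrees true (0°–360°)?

283.7°

Meridional parts: M(φ₁)=-1.0293, M(φ₂)=-0.8973 → ΔM = +0.1320;  Δλ = -0.5398 rad
tan C = Δλ / ΔM = -4.0890 → C = 283.74°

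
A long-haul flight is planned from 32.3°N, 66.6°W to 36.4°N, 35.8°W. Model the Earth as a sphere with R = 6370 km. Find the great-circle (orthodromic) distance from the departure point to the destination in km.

2851 km

cos σ = sin φ₁ sin φ₂ + cos φ₁ cos φ₂ cos Δλ
      = sin(32.30°)sin(36.40°) + cos(32.30°)cos(36.40°)cos(30.80°) = 0.9015
σ = 25.646° → d = Rσ = 6370·0.44761 = 2851 km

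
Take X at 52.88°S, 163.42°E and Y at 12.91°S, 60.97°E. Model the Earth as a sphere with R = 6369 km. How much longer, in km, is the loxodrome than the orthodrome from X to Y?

Great circle: cos σ = sin φ₁ sin φ₂ + cos φ₁ cos φ₂ cos Δλ,  σ = 1.5194 rad → d_gc = 9677.3 km
Rhumb line: Δψ = +0.8641, q = Δφ/Δψ = 0.8073, d_rh = R√(Δφ²+q²Δλ²) = 10211.3 km
Excess = 10211.3 − 9677.3 = 534.0 ≈ 534 km

534 km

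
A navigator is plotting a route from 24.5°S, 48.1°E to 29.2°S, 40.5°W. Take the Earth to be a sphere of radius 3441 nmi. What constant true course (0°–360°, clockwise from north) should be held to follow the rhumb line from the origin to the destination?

266.6°

Δψ = ln[tan(π/4+φ₂/2)/tan(π/4+φ₁/2)] = -0.0920
Δλ = -1.5464 rad (taken the short way round)
course = atan2(Δλ, Δψ) = 266.60°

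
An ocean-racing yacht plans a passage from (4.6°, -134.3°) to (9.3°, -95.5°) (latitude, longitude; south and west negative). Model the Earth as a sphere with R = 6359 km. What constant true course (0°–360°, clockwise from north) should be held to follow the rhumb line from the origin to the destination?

Meridional parts: M(φ₁)=+0.0804, M(φ₂)=+0.1630 → ΔM = +0.0827;  Δλ = +0.6772 rad
tan C = Δλ / ΔM = +8.1923 → C = 83.04°

83.0°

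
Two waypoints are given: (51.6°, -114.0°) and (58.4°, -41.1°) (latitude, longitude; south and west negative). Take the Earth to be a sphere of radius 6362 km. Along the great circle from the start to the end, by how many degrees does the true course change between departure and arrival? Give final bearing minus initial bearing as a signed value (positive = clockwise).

At departure: θ₁ = atan2(sin Δλ cos φ₂, cos φ₁ sin φ₂ − sin φ₁ cos φ₂ cos Δλ) = 50.81°
At arrival: θ₂ = atan2(sin Δλ cos φ₁, −cos φ₂ sin φ₁ + sin φ₂ cos φ₁ cos Δλ) = 113.25°
Δθ = θ₂ − θ₁ = +62.4°

+62.4°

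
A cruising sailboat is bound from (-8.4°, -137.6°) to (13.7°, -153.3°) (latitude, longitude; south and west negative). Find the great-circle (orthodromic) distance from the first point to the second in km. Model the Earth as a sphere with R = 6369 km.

3006 km

Haversine: a = sin²(Δφ/2)+cos φ₁ cos φ₂ sin²(Δλ/2) = 0.05466;  σ = 2·atan2(√a,√(1−a))
σ = 27.042° → d = Rσ = 6369·0.47198 = 3006 km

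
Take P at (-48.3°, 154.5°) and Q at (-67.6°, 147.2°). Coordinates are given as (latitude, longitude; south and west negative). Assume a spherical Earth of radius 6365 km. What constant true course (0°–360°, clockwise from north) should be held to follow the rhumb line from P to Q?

Meridional parts: M(φ₁)=-0.9653, M(φ₂)=-1.6195 → ΔM = -0.6541;  Δλ = -0.1274 rad
tan C = Δλ / ΔM = +0.1948 → C = 191.02°

191.0°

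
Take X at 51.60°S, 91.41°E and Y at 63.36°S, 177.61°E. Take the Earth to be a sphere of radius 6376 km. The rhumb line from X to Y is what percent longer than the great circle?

7.5%

Great circle: σ = 0.7685 rad → d_gc = Rσ = 4899.9 km
Rhumb: Δφ = -0.2053, Δλ = +1.5045, Δψ = -0.3858, q = Δφ/Δψ = 0.5320 → d_rh = R√(Δφ²+q²Δλ²) = 5267.9 km
Excess = (5267.9 − 4899.9) / 4899.9 = 368.0 / 4899.9 = 7.51% ≈ 7.5%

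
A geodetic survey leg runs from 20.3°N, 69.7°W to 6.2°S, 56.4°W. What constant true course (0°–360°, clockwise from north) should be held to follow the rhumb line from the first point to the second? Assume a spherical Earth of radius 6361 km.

153.7°

Meridional parts: M(φ₁)=+0.3620, M(φ₂)=-0.1084 → ΔM = -0.4704;  Δλ = +0.2321 rad
tan C = Δλ / ΔM = -0.4935 → C = 153.73°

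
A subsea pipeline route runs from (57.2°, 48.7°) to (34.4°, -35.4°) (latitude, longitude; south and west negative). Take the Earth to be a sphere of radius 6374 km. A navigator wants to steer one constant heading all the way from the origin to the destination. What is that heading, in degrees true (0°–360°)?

Meridional parts: M(φ₁)=+1.2231, M(φ₂)=+0.6401 → ΔM = -0.5830;  Δλ = -1.4678 rad
tan C = Δλ / ΔM = +2.5177 → C = 248.34°

248.3°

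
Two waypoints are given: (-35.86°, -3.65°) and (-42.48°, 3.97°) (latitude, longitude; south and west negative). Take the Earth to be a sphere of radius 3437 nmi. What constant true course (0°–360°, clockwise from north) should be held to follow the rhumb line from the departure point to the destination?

Meridional parts: M(φ₁)=-0.6713, M(φ₂)=-0.8205 → ΔM = -0.1492;  Δλ = +0.1330 rad
tan C = Δλ / ΔM = -0.8912 → C = 138.29°

138.3°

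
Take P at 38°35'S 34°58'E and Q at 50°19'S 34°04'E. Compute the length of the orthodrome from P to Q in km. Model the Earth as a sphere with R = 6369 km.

Haversine: a = sin²(Δφ/2)+cos φ₁ cos φ₂ sin²(Δλ/2) = 0.01048;  σ = 2·atan2(√a,√(1−a))
σ = 11.751° → d = Rσ = 6369·0.20509 = 1306 km

1306 km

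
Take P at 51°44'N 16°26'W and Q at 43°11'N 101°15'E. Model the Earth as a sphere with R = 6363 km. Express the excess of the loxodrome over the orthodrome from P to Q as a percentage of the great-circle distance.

Great circle: σ = 1.2371 rad → d_gc = Rσ = 7872.0 km
Rhumb: Δφ = -0.1492, Δλ = +2.0540, Δψ = -0.2214, q = Δφ/Δψ = 0.6740 → d_rh = R√(Δφ²+q²Δλ²) = 8859.8 km
Excess = (8859.8 − 7872.0) / 7872.0 = 987.8 / 7872.0 = 12.548% ≈ 12.5%

12.5%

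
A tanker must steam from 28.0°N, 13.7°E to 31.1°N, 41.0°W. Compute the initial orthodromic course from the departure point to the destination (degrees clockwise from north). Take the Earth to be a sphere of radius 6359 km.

287.8°

N = sin Δλ·cos φ₂ = -0.6988;  D = cos φ₁ sin φ₂ − sin φ₁ cos φ₂ cos Δλ = +0.2238
initial course = atan2(N, D) = 287.76°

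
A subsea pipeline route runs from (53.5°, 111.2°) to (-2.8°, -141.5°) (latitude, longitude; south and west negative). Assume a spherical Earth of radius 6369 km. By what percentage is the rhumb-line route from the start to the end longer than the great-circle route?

4.4%

Great circle: σ = 1.7885 rad → d_gc = Rσ = 11390.7 km
Rhumb: Δφ = -0.9826, Δλ = +1.8727, Δψ = -1.1583, q = Δφ/Δψ = 0.8483 → d_rh = R√(Δφ²+q²Δλ²) = 11897.4 km
Excess = (11897.4 − 11390.7) / 11390.7 = 506.7 / 11390.7 = 4.448% ≈ 4.4%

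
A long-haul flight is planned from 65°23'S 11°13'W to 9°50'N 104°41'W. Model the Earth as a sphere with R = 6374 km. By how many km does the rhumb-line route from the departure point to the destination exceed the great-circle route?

Great circle: cos σ = sin φ₁ sin φ₂ + cos φ₁ cos φ₂ cos Δλ,  σ = 1.7519 rad → d_gc = 11166.4 km
Rhumb line: Δψ = +1.6949, q = Δφ/Δψ = 0.7746, d_rh = R√(Δφ²+q²Δλ²) = 11613.8 km
Excess = 11613.8 − 11166.4 = 447.4 ≈ 447 km

447 km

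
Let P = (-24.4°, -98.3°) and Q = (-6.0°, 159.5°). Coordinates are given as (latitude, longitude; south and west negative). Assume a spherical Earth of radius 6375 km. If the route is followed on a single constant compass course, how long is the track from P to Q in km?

11109 km

Δψ = ln[tan(π/4+φ₂/2)/tan(π/4+φ₁/2)] = +0.3344;  Δφ = +0.3211 rad,  Δλ = -1.7837 rad
q = Δφ/Δψ = 0.9602
d = R·√(Δφ² + q²Δλ²) = 6375·1.74266 = 11109 km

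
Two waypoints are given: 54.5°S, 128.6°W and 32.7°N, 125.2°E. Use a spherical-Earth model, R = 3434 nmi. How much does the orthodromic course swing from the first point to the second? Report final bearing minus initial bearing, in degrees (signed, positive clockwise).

At departure: θ₁ = atan2(sin Δλ cos φ₂, cos φ₁ sin φ₂ − sin φ₁ cos φ₂ cos Δλ) = 278.63°
At arrival: θ₂ = atan2(sin Δλ cos φ₁, −cos φ₂ sin φ₁ + sin φ₂ cos φ₁ cos Δλ) = 316.98°
Δθ = θ₂ − θ₁ = +38.4°

+38.4°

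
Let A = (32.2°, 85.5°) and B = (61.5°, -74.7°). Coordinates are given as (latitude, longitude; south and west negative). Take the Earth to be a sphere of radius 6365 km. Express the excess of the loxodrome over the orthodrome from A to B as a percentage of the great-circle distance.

28.9%

Great circle: σ = 1.4823 rad → d_gc = Rσ = 9434.7 km
Rhumb: Δφ = +0.5114, Δλ = -2.7960, Δψ = +0.7764, q = Δφ/Δψ = 0.6587 → d_rh = R√(Δφ²+q²Δλ²) = 12165.5 km
Excess = (12165.5 − 9434.7) / 9434.7 = 2730.8 / 9434.7 = 28.94% ≈ 28.9%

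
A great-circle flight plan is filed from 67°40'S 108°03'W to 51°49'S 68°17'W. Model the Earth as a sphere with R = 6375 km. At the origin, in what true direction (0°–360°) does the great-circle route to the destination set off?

70.4°

θ = atan2( sin Δλ·cos φ₂ ,  cos φ₁ sin φ₂ − sin φ₁ cos φ₂ cos Δλ )
  = atan2(+0.3954, +0.1408) = 70.40°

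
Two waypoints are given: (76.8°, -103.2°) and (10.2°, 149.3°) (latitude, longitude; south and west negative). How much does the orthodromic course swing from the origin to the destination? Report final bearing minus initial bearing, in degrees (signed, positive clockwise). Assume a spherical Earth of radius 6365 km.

-96.6°

Initial bearing θ₁ = atan2(sin Δλ cos φ₂, cos φ₁ sin φ₂ − sin φ₁ cos φ₂ cos Δλ) = 289.29°
Final bearing θ₂ = (initial bearing from the destination back to the start) + 180° = 192.65°
Δθ = θ₂ − θ₁ = -96.6°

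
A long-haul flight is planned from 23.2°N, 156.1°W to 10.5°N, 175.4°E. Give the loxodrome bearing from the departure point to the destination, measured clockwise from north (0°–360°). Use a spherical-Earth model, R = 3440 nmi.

Meridional parts: M(φ₁)=+0.4165, M(φ₂)=+0.1843 → ΔM = -0.2322;  Δλ = -0.4974 rad
tan C = Δλ / ΔM = +2.1425 → C = 244.98°

245.0°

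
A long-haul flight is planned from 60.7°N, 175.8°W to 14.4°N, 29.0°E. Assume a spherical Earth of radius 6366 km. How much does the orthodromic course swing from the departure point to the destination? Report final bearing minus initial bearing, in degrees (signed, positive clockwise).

At departure: θ₁ = atan2(sin Δλ cos φ₂, cos φ₁ sin φ₂ − sin φ₁ cos φ₂ cos Δλ) = 335.43°
At arrival: θ₂ = atan2(sin Δλ cos φ₁, −cos φ₂ sin φ₁ + sin φ₂ cos φ₁ cos Δλ) = 192.13°
Δθ = θ₂ − θ₁ = -143.3°

-143.3°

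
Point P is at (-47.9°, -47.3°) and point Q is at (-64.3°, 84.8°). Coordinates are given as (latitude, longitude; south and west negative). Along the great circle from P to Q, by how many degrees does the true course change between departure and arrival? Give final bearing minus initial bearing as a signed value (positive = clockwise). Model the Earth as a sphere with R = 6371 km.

-124.2°

Initial bearing θ₁ = atan2(sin Δλ cos φ₂, cos φ₁ sin φ₂ − sin φ₁ cos φ₂ cos Δλ) = 158.57°
Final bearing θ₂ = (initial bearing from the destination back to the start) + 180° = 34.39°
Δθ = θ₂ − θ₁ = -124.2°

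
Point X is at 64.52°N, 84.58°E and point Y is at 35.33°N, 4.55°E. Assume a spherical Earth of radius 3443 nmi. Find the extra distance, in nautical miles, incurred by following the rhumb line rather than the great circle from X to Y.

Great circle: cos σ = sin φ₁ sin φ₂ + cos φ₁ cos φ₂ cos Δλ,  σ = 0.9486 rad → d_gc = 3266.1 nmi
Rhumb line: Δψ = -0.8269, q = Δφ/Δψ = 0.6161, d_rh = R√(Δφ²+q²Δλ²) = 3443.2 nmi
Excess = 3443.2 − 3266.1 = 177.1 ≈ 177 nmi

177 nmi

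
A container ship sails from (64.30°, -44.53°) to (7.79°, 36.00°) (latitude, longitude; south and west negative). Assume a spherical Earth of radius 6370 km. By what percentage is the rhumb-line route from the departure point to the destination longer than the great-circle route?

Great circle: σ = 1.3768 rad → d_gc = Rσ = 8769.9 km
Rhumb: Δφ = -0.9863, Δλ = +1.4055, Δψ = -1.3415, q = Δφ/Δψ = 0.7352 → d_rh = R√(Δφ²+q²Δλ²) = 9099.3 km
Excess = (9099.3 − 8769.9) / 8769.9 = 329.4 / 8769.9 = 3.76% ≈ 3.8%

3.8%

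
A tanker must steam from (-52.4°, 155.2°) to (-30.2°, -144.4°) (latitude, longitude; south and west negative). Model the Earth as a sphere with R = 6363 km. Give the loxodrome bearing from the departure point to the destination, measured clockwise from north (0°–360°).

Meridional parts: M(φ₁)=-1.0776, M(φ₂)=-0.5533 → ΔM = +0.5242;  Δλ = +1.0542 rad
tan C = Δλ / ΔM = +2.0110 → C = 63.56°

63.6°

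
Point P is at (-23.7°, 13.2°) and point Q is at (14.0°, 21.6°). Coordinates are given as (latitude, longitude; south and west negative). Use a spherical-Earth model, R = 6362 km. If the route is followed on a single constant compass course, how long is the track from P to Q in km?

4284 km

Δψ = ln[tan(π/4+φ₂/2)/tan(π/4+φ₁/2)] = +0.6728;  Δφ = +0.6580 rad,  Δλ = +0.1466 rad
q = Δφ/Δψ = 0.9780
d = R·√(Δφ² + q²Δλ²) = 6362·0.67343 = 4284 km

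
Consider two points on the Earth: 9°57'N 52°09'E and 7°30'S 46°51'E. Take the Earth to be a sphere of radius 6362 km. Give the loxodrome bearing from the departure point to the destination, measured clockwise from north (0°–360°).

196.8°

Δψ = ln[tan(π/4+φ₂/2)/tan(π/4+φ₁/2)] = -0.3058
Δλ = -0.0925 rad (taken the short way round)
course = atan2(Δλ, Δψ) = 196.83°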